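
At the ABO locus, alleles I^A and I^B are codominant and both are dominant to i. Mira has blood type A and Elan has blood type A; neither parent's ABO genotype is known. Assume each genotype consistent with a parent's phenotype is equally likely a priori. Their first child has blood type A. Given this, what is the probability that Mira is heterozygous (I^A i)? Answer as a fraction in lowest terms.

Possible genotypes: Mira ∈ {I^A I^A, I^A i}; Elan ∈ {I^A I^A, I^A i}.
Weight each parental genotype pair by prior × P(type-A child):
  I^A I^A × I^A I^A: posterior weight 4/15.
  I^A I^A × I^A i: posterior weight 4/15.
  I^A i × I^A I^A: posterior weight 4/15.
  I^A i × I^A i: posterior weight 1/5.
Sum the posterior weight over pairs where Mira is I^A i: 7/15.

7/15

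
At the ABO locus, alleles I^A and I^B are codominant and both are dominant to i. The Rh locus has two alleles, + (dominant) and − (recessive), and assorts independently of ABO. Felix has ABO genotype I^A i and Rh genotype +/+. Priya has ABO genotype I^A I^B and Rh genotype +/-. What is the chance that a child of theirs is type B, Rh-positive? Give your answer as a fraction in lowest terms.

1/4

ABO cross I^A i × I^A I^B → offspring phenotypes: 1/2 A, 1/4 B, 1/4 AB.
Rh cross +/+ × +/- → 1 Rh+.
Independent loci: P(type B, Rh-positive) = 1/4 × 1 = 1/4.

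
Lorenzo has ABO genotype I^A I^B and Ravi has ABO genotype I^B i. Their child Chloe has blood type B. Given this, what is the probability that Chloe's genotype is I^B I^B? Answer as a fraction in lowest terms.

Cross I^A I^B × I^B i → 1/4 I^A I^B, 1/4 I^A i, 1/4 I^B I^B, 1/4 I^B i.
Type-B genotypes among offspring: I^B I^B (1/4), I^B i (1/4); total 1/2.
P(I^B I^B | type B) = (1/4) / (1/2) = 1/2.

1/2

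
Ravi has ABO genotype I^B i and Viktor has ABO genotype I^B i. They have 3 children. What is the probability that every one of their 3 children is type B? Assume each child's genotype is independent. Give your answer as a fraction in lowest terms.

27/64

ABO cross I^B i × I^B i → 1/4 O, 3/4 B.
So P(type B) = 3/4 per child.
All 3 independent: (3/4)^3 = 27/64.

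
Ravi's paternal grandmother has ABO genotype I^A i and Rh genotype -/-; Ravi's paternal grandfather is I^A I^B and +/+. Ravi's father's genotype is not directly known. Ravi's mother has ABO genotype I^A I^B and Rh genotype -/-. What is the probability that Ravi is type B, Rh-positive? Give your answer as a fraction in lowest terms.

Ravi's father's ABO genotype from I^A i × I^A I^B: 1/4 I^A I^A, 1/4 I^A I^B, 1/4 I^A i, 1/4 I^B i.
Crossing each possibility with the mother I^A I^B and summing P(type B): 1/4·0 + 1/4·1/4 + 1/4·1/4 + 1/4·1/2 = 1/4.
Similarly for Rh via the father's Rh distribution: P(Rh+) = 1/2.
Independent loci: 1/4 × 1/2 = 1/8.

1/8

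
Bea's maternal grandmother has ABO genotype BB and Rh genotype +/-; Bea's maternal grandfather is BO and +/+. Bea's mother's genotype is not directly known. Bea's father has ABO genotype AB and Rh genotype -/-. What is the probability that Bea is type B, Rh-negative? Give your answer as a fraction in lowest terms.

Bea's mother's ABO genotype from BB × BO: 1/2 BB, 1/2 BO.
Crossing each possibility with the father AB and summing P(type B): 1/2·1/2 + 1/2·1/2 = 1/2.
Similarly for Rh via the mother's Rh distribution: P(Rh-) = 1/4.
Independent loci: 1/2 × 1/4 = 1/8.

1/8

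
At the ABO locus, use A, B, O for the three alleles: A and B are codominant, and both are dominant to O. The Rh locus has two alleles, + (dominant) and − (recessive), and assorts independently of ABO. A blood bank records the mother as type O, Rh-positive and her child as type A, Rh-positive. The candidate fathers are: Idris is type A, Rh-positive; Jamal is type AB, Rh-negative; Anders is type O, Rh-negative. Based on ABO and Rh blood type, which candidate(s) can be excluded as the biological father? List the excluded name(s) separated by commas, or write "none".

Anders

A candidate is excluded only if no genotype consistent with his phenotype could produce a type A, Rh-positive child with a type O, Rh-positive mother.
Anders (type O, Rh-): no genotype consistent with that phenotype can produce a type-A Rh+ child with a type-O mother.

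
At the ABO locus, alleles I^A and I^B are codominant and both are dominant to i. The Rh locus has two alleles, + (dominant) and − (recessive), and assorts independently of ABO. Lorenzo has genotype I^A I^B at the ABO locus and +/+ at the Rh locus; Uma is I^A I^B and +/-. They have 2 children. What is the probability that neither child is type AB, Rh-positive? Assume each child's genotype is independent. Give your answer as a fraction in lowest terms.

ABO cross I^A I^B × I^A I^B → 1/4 A, 1/4 B, 1/2 AB.
Rh cross +/+ × +/- → 1 Rh+; so P(type AB, Rh-positive) = 1/2 × 1 = 1/2 per child.
P(not type AB, Rh-positive) = 1/2 for one child; (1/2)^2 = 1/4.

1/4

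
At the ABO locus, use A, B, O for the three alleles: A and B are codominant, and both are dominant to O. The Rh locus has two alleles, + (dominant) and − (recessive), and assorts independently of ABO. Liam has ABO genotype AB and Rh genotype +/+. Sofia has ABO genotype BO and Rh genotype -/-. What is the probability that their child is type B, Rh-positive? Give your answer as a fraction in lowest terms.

ABO cross AB × BO → offspring phenotypes: 1/4 A, 1/2 B, 1/4 AB.
Rh cross +/+ × -/- → 1 Rh+.
Independent loci: P(type B, Rh-positive) = 1/2 × 1 = 1/2.

1/2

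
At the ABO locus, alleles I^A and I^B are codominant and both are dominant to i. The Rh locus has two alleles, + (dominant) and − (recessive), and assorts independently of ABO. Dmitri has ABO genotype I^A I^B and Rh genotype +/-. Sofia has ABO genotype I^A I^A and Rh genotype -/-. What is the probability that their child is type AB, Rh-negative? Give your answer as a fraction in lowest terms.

ABO cross I^A I^B × I^A I^A → offspring phenotypes: 1/2 A, 1/2 AB.
Rh cross +/- × -/- → 1/2 Rh+, 1/2 Rh-.
Independent loci: P(type AB, Rh-negative) = 1/2 × 1/2 = 1/4.

1/4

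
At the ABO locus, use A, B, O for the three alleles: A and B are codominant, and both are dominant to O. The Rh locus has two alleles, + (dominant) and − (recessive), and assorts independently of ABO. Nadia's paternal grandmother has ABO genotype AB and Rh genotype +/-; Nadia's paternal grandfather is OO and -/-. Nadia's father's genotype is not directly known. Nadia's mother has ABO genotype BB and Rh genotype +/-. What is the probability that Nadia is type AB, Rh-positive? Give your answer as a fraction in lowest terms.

Nadia's father's ABO genotype from AB × OO: 1/2 AO, 1/2 BO.
Crossing each possibility with the mother BB and summing P(type AB): 1/2·1/2 + 1/2·0 = 1/4.
Similarly for Rh via the father's Rh distribution: P(Rh+) = 5/8.
Independent loci: 1/4 × 5/8 = 5/32.

5/32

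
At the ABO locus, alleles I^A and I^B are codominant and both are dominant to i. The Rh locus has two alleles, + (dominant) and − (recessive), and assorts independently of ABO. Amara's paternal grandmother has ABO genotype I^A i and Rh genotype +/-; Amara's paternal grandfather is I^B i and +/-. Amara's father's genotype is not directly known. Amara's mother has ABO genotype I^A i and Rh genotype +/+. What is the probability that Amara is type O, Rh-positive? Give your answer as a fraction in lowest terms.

1/4

Amara's father's ABO genotype from I^A i × I^B i: 1/4 I^A I^B, 1/4 I^A i, 1/4 I^B i, 1/4 i i.
Crossing each possibility with the mother I^A i and summing P(type O): 1/4·0 + 1/4·1/4 + 1/4·1/4 + 1/4·1/2 = 1/4.
Similarly for Rh via the father's Rh distribution: P(Rh+) = 1.
Independent loci: 1/4 × 1 = 1/4.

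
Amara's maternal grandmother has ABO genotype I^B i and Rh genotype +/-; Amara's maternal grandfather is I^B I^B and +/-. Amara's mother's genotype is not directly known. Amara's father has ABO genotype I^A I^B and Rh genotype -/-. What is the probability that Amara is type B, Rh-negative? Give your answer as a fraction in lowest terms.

Amara's mother's ABO genotype from I^B i × I^B I^B: 1/2 I^B I^B, 1/2 I^B i.
Crossing each possibility with the father I^A I^B and summing P(type B): 1/2·1/2 + 1/2·1/2 = 1/2.
Similarly for Rh via the mother's Rh distribution: P(Rh-) = 1/2.
Independent loci: 1/2 × 1/2 = 1/4.

1/4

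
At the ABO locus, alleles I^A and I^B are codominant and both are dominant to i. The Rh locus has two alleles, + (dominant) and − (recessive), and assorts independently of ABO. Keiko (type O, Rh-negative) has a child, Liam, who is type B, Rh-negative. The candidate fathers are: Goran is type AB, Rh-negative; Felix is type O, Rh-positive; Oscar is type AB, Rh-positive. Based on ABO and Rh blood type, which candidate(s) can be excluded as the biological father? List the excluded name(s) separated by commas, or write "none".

Felix

A candidate is excluded only if no genotype consistent with his phenotype could produce a type B, Rh-negative child with a type O, Rh-negative mother.
Felix (type O, Rh+): no genotype consistent with that phenotype can produce a type-B Rh- child with a type-O mother.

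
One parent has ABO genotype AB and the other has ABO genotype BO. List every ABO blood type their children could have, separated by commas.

A, B, AB

Gametes from AB × BO give offspring ABO genotypes AB, AO, BB, BO, i.e. phenotypes A, B, AB.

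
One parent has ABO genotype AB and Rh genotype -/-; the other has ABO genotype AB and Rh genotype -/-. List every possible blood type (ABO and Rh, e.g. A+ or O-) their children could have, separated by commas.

A-, B-, AB-

Gametes from AB × AB give offspring ABO genotypes AA, AB, BB, i.e. phenotypes A, B, AB.
Rh cross -/- × -/- → phenotypes Rh-.
Combining independently: A-, B-, AB-.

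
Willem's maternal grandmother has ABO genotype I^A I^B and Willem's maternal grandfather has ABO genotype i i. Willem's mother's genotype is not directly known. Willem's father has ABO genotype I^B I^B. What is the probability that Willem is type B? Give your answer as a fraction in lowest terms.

3/4

Willem's mother's ABO genotype from I^A I^B × i i: 1/2 I^A i, 1/2 I^B i.
Crossing each possibility with the father I^B I^B and summing P(type B): 1/2·1/2 + 1/2·1 = 3/4.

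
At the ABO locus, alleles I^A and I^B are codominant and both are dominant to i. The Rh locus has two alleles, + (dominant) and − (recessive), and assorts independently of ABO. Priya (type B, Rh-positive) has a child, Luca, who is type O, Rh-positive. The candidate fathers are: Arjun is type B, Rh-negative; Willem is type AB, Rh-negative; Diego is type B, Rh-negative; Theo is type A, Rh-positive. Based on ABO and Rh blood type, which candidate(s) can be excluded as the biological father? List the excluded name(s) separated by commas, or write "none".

Willem

A candidate is excluded only if no genotype consistent with his phenotype could produce a type O, Rh-positive child with a type B, Rh-positive mother.
Willem (type AB, Rh-): no genotype consistent with that phenotype can produce a type-O Rh+ child with a type-B mother.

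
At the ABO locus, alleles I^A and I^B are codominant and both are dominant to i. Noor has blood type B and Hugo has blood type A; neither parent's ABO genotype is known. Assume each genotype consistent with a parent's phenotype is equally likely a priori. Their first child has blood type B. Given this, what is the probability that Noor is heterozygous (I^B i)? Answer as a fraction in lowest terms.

Possible genotypes: Noor ∈ {I^B I^B, I^B i}; Hugo ∈ {I^A I^A, I^A i}.
Weight each parental genotype pair by prior × P(type-B child):
  I^B I^B × I^A i: posterior weight 2/3.
  I^B i × I^A i: posterior weight 1/3.
Sum the posterior weight over pairs where Noor is I^B i: 1/3.

1/3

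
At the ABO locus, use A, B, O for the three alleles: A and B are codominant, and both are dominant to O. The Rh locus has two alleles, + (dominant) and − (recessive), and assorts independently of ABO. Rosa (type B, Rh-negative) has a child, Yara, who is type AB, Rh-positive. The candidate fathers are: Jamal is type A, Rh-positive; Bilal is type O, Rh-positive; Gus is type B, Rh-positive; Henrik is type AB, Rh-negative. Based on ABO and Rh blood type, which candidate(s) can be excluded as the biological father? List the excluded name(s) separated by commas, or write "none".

Bilal, Gus, Henrik

A candidate is excluded only if no genotype consistent with his phenotype could produce a type AB, Rh-positive child with a type B, Rh-negative mother.
Bilal (type O, Rh+): no genotype consistent with that phenotype can produce a type-AB Rh+ child with a type-B mother.
Gus (type B, Rh+): no genotype consistent with that phenotype can produce a type-AB Rh+ child with a type-B mother.
Henrik (type AB, Rh-): no genotype consistent with that phenotype can produce a type-AB Rh+ child with a type-B mother.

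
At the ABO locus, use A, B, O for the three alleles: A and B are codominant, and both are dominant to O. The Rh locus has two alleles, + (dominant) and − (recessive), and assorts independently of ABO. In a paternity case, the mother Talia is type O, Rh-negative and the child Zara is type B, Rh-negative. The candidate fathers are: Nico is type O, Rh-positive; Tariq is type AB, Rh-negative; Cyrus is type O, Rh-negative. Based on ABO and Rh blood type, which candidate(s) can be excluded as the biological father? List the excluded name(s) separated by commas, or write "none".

A candidate is excluded only if no genotype consistent with his phenotype could produce a type B, Rh-negative child with a type O, Rh-negative mother.
Nico (type O, Rh+): no genotype consistent with that phenotype can produce a type-B Rh- child with a type-O mother.
Cyrus (type O, Rh-): no genotype consistent with that phenotype can produce a type-B Rh- child with a type-O mother.

Nico, Cyrus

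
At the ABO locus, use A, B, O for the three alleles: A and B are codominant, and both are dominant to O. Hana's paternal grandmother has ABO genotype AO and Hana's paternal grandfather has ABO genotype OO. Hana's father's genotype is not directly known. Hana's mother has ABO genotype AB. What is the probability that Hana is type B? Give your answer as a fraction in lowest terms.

Hana's father's ABO genotype from AO × OO: 1/2 AO, 1/2 OO.
Crossing each possibility with the mother AB and summing P(type B): 1/2·1/4 + 1/2·1/2 = 3/8.

3/8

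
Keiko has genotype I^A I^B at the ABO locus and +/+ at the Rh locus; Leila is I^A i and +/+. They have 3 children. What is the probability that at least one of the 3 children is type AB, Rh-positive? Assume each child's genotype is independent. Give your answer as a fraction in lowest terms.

ABO cross I^A I^B × I^A i → 1/2 A, 1/4 B, 1/4 AB.
Rh cross +/+ × +/+ → 1 Rh+; so P(type AB, Rh-positive) = 1/4 × 1 = 1/4 per child.
P(none) = (3/4)^3 = 27/64; P(at least one) = 1 − 27/64 = 37/64.

37/64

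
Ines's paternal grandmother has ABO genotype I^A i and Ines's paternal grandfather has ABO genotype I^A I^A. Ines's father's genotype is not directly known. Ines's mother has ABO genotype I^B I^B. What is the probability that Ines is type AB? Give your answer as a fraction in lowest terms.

3/4

Ines's father's ABO genotype from I^A i × I^A I^A: 1/2 I^A I^A, 1/2 I^A i.
Crossing each possibility with the mother I^B I^B and summing P(type AB): 1/2·1 + 1/2·1/2 = 3/4.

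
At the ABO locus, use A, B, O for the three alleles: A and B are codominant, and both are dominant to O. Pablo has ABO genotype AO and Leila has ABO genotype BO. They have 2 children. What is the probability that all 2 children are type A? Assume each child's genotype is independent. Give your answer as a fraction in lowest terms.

1/16

ABO cross AO × BO → 1/4 O, 1/4 A, 1/4 B, 1/4 AB.
So P(type A) = 1/4 per child.
All 2 independent: (1/4)^2 = 1/16.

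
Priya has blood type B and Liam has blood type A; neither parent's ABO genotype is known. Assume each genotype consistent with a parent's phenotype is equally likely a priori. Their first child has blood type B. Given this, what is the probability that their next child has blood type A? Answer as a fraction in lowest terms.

Possible genotypes: Priya ∈ {I^B I^B, I^B i}; Liam ∈ {I^A I^A, I^A i}.
Weight each parental genotype pair by prior × P(type-B child):
  I^B I^B × I^A i: posterior weight 2/3; P(next child type A) = 0.
  I^B i × I^A i: posterior weight 1/3; P(next child type A) = 1/4.
Weighted sum = 1/12.

1/12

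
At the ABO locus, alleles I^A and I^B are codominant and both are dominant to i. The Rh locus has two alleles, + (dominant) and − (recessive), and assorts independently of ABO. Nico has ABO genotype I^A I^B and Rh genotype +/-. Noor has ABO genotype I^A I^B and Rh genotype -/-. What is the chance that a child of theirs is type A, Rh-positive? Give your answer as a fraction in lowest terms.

1/8

ABO cross I^A I^B × I^A I^B → offspring phenotypes: 1/4 A, 1/4 B, 1/2 AB.
Rh cross +/- × -/- → 1/2 Rh+, 1/2 Rh-.
Independent loci: P(type A, Rh-positive) = 1/4 × 1/2 = 1/8.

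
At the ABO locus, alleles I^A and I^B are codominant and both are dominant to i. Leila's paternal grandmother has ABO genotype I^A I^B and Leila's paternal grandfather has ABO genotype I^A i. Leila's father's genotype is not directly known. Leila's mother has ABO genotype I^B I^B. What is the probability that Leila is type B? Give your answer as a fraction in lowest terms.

Leila's father's ABO genotype from I^A I^B × I^A i: 1/4 I^A I^A, 1/4 I^A I^B, 1/4 I^A i, 1/4 I^B i.
Crossing each possibility with the mother I^B I^B and summing P(type B): 1/4·0 + 1/4·1/2 + 1/4·1/2 + 1/4·1 = 1/2.

1/2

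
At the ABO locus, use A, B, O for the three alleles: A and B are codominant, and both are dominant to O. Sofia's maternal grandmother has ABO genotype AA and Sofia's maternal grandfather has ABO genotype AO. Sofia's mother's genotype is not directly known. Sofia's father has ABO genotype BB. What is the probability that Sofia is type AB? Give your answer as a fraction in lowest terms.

Sofia's mother's ABO genotype from AA × AO: 1/2 AA, 1/2 AO.
Crossing each possibility with the father BB and summing P(type AB): 1/2·1 + 1/2·1/2 = 3/4.

3/4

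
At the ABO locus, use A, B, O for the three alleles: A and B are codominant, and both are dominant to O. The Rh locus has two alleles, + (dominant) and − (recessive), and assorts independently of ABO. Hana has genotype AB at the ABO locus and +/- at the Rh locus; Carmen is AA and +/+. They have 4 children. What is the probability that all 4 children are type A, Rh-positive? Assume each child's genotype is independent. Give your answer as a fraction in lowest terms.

ABO cross AB × AA → 1/2 A, 1/2 AB.
Rh cross +/- × +/+ → 1 Rh+; so P(type A, Rh-positive) = 1/2 × 1 = 1/2 per child.
All 4 independent: (1/2)^4 = 1/16.

1/16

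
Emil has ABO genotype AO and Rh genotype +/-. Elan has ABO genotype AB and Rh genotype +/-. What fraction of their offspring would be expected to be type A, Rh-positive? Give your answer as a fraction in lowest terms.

ABO cross AO × AB → offspring phenotypes: 1/2 A, 1/4 B, 1/4 AB.
Rh cross +/- × +/- → 3/4 Rh+, 1/4 Rh-.
Independent loci: P(type A, Rh-positive) = 1/2 × 3/4 = 3/8.

3/8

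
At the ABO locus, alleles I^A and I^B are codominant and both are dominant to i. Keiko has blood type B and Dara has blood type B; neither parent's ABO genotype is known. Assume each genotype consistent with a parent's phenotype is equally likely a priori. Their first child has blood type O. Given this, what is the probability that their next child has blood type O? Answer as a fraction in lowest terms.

1/4

Possible genotypes: Keiko ∈ {I^B I^B, I^B i}; Dara ∈ {I^B I^B, I^B i}.
Weight each parental genotype pair by prior × P(type-O child):
  I^B i × I^B i: posterior weight 1; P(next child type O) = 1/4.
Weighted sum = 1/4.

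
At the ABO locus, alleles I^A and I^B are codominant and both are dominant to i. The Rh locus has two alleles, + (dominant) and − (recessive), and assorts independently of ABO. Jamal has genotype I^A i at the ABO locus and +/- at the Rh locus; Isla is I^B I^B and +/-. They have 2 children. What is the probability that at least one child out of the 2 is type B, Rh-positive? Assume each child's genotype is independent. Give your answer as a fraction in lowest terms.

ABO cross I^A i × I^B I^B → 1/2 B, 1/2 AB.
Rh cross +/- × +/- → 3/4 Rh+, 1/4 Rh-; so P(type B, Rh-positive) = 1/2 × 3/4 = 3/8 per child.
P(none) = (5/8)^2 = 25/64; P(at least one) = 1 − 25/64 = 39/64.

39/64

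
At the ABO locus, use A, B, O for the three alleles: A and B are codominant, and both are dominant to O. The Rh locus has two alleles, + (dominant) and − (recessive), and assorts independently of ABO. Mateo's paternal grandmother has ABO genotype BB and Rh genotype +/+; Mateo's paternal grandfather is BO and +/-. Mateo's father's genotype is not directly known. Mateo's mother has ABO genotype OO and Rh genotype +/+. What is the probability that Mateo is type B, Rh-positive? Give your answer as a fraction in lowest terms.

Mateo's father's ABO genotype from BB × BO: 1/2 BB, 1/2 BO.
Crossing each possibility with the mother OO and summing P(type B): 1/2·1 + 1/2·1/2 = 3/4.
Similarly for Rh via the father's Rh distribution: P(Rh+) = 1.
Independent loci: 3/4 × 1 = 3/4.

3/4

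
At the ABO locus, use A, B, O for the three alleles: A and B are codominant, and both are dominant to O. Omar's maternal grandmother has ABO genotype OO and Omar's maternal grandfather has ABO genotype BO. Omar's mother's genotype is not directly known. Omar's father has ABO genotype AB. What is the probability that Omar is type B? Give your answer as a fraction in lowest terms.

1/2

Omar's mother's ABO genotype from OO × BO: 1/2 BO, 1/2 OO.
Crossing each possibility with the father AB and summing P(type B): 1/2·1/2 + 1/2·1/2 = 1/2.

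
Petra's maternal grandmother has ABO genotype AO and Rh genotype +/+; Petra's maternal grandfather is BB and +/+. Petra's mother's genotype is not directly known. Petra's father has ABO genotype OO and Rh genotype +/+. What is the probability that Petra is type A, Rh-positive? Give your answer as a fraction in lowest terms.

1/4

Petra's mother's ABO genotype from AO × BB: 1/2 AB, 1/2 BO.
Crossing each possibility with the father OO and summing P(type A): 1/2·1/2 + 1/2·0 = 1/4.
Similarly for Rh via the mother's Rh distribution: P(Rh+) = 1.
Independent loci: 1/4 × 1 = 1/4.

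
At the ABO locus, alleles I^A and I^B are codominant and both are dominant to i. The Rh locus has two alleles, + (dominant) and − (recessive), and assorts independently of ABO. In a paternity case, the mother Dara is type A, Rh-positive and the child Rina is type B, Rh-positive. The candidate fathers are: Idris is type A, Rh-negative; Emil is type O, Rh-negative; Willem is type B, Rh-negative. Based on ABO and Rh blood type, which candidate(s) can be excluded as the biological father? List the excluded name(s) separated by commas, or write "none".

A candidate is excluded only if no genotype consistent with his phenotype could produce a type B, Rh-positive child with a type A, Rh-positive mother.
Idris (type A, Rh-): no genotype consistent with that phenotype can produce a type-B Rh+ child with a type-A mother.
Emil (type O, Rh-): no genotype consistent with that phenotype can produce a type-B Rh+ child with a type-A mother.

Idris, Emil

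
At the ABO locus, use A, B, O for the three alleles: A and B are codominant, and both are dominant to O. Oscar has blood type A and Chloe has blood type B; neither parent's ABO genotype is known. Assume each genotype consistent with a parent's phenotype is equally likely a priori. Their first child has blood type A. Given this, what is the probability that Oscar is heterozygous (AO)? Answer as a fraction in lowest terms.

Possible genotypes: Oscar ∈ {AA, AO}; Chloe ∈ {BB, BO}.
Weight each parental genotype pair by prior × P(type-A child):
  AA × BO: posterior weight 2/3.
  AO × BO: posterior weight 1/3.
Sum the posterior weight over pairs where Oscar is AO: 1/3.

1/3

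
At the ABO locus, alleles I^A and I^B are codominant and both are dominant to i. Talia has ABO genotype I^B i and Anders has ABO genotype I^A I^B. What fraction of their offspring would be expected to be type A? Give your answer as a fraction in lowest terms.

ABO cross I^B i × I^A I^B → offspring phenotypes: 1/4 A, 1/2 B, 1/4 AB.
So P(type A) = 1/4.

1/4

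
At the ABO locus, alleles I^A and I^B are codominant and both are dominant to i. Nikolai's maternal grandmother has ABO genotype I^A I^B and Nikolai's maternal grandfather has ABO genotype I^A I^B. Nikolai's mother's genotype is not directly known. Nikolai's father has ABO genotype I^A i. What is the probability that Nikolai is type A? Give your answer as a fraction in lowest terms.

1/2

Nikolai's mother's ABO genotype from I^A I^B × I^A I^B: 1/4 I^A I^A, 1/2 I^A I^B, 1/4 I^B I^B.
Crossing each possibility with the father I^A i and summing P(type A): 1/4·1 + 1/2·1/2 + 1/4·0 = 1/2.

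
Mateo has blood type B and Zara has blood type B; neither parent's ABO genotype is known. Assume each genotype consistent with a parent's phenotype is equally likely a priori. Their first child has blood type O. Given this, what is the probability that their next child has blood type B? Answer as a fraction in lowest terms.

Possible genotypes: Mateo ∈ {BB, BO}; Zara ∈ {BB, BO}.
Weight each parental genotype pair by prior × P(type-O child):
  BO × BO: posterior weight 1; P(next child type B) = 3/4.
Weighted sum = 3/4.

3/4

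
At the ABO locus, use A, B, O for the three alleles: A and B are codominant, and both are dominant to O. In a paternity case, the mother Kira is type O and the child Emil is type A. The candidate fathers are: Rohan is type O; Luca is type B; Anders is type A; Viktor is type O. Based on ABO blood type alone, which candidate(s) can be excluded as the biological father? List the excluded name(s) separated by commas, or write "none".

Rohan, Luca, Viktor

A candidate is excluded only if no genotype consistent with his phenotype could produce a type A child with a type O mother.
Rohan (type O): no genotype consistent with that phenotype can produce a type-A child with a type-O mother.
Luca (type B): no genotype consistent with that phenotype can produce a type-A child with a type-O mother.
Viktor (type O): no genotype consistent with that phenotype can produce a type-A child with a type-O mother.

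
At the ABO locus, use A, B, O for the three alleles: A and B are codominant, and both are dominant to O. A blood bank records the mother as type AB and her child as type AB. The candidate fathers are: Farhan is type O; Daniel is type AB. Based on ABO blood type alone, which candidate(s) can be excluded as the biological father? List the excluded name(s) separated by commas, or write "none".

A candidate is excluded only if no genotype consistent with his phenotype could produce a type AB child with a type AB mother.
Farhan (type O): no genotype consistent with that phenotype can produce a type-AB child with a type-AB mother.

Farhan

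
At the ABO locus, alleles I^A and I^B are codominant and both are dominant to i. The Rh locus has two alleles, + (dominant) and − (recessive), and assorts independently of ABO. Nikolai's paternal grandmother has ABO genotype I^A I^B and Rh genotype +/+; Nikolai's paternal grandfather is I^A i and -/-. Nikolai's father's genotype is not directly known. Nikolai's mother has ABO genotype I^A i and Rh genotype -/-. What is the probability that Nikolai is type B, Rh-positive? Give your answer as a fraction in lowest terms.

Nikolai's father's ABO genotype from I^A I^B × I^A i: 1/4 I^A I^A, 1/4 I^A I^B, 1/4 I^A i, 1/4 I^B i.
Crossing each possibility with the mother I^A i and summing P(type B): 1/4·0 + 1/4·1/4 + 1/4·0 + 1/4·1/4 = 1/8.
Similarly for Rh via the father's Rh distribution: P(Rh+) = 1/2.
Independent loci: 1/8 × 1/2 = 1/16.

1/16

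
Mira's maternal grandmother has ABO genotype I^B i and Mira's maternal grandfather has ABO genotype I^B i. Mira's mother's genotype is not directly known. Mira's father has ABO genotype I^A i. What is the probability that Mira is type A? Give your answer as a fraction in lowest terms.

Mira's mother's ABO genotype from I^B i × I^B i: 1/4 I^B I^B, 1/2 I^B i, 1/4 i i.
Crossing each possibility with the father I^A i and summing P(type A): 1/4·0 + 1/2·1/4 + 1/4·1/2 = 1/4.

1/4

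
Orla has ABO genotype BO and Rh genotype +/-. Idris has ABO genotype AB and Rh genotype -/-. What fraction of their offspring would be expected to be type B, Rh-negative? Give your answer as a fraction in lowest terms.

1/4

ABO cross BO × AB → offspring phenotypes: 1/4 A, 1/2 B, 1/4 AB.
Rh cross +/- × -/- → 1/2 Rh+, 1/2 Rh-.
Independent loci: P(type B, Rh-negative) = 1/2 × 1/2 = 1/4.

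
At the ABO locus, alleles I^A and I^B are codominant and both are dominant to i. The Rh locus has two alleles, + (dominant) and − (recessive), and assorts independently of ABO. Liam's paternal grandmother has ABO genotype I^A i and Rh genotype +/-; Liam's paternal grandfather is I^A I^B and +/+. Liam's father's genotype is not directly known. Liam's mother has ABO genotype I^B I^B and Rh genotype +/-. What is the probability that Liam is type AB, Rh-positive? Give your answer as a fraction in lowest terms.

Liam's father's ABO genotype from I^A i × I^A I^B: 1/4 I^A I^A, 1/4 I^A I^B, 1/4 I^A i, 1/4 I^B i.
Crossing each possibility with the mother I^B I^B and summing P(type AB): 1/4·1 + 1/4·1/2 + 1/4·1/2 + 1/4·0 = 1/2.
Similarly for Rh via the father's Rh distribution: P(Rh+) = 7/8.
Independent loci: 1/2 × 7/8 = 7/16.

7/16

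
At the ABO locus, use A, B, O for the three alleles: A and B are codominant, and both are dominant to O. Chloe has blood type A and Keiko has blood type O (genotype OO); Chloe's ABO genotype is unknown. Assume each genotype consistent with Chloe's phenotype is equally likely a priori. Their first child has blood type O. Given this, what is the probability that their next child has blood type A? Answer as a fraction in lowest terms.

1/2

Possible genotypes: Chloe ∈ {AA, AO}; Keiko ∈ {OO}.
Weight each parental genotype pair by prior × P(type-O child):
  AO × OO: posterior weight 1; P(next child type A) = 1/2.
Weighted sum = 1/2.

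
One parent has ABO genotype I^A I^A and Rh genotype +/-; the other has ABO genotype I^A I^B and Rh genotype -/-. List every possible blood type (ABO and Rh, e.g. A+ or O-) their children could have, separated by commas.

A+, A-, AB+, AB-

Gametes from I^A I^A × I^A I^B give offspring ABO genotypes I^A I^A, I^A I^B, i.e. phenotypes A, AB.
Rh cross +/- × -/- → phenotypes Rh+, Rh-.
Combining independently: A+, A-, AB+, AB-.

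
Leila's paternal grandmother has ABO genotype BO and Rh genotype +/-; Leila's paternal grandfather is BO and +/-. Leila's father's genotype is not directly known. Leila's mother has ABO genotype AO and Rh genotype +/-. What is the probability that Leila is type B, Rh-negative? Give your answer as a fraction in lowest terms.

1/16

Leila's father's ABO genotype from BO × BO: 1/4 BB, 1/2 BO, 1/4 OO.
Crossing each possibility with the mother AO and summing P(type B): 1/4·1/2 + 1/2·1/4 + 1/4·0 = 1/4.
Similarly for Rh via the father's Rh distribution: P(Rh-) = 1/4.
Independent loci: 1/4 × 1/4 = 1/16.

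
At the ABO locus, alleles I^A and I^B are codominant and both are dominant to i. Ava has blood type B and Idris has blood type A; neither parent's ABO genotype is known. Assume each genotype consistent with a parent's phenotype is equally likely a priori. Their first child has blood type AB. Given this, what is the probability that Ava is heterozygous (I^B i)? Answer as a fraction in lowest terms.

1/3

Possible genotypes: Ava ∈ {I^B I^B, I^B i}; Idris ∈ {I^A I^A, I^A i}.
Weight each parental genotype pair by prior × P(type-AB child):
  I^B I^B × I^A I^A: posterior weight 4/9.
  I^B I^B × I^A i: posterior weight 2/9.
  I^B i × I^A I^A: posterior weight 2/9.
  I^B i × I^A i: posterior weight 1/9.
Sum the posterior weight over pairs where Ava is I^B i: 1/3.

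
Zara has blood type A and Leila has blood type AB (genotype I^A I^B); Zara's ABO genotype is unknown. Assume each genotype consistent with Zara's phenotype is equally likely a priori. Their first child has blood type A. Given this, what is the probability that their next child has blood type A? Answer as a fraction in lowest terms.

Possible genotypes: Zara ∈ {I^A I^A, I^A i}; Leila ∈ {I^A I^B}.
Weight each parental genotype pair by prior × P(type-A child):
  I^A I^A × I^A I^B: posterior weight 1/2; P(next child type A) = 1/2.
  I^A i × I^A I^B: posterior weight 1/2; P(next child type A) = 1/2.
Weighted sum = 1/2.

1/2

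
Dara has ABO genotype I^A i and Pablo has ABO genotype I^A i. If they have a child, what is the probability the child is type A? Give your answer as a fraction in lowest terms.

3/4

ABO cross I^A i × I^A i → offspring phenotypes: 1/4 O, 3/4 A.
So P(type A) = 3/4.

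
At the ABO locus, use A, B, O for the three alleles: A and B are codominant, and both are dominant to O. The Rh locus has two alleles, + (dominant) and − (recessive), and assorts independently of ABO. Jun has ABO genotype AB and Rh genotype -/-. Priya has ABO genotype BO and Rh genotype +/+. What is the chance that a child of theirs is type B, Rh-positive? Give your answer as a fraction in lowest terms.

ABO cross AB × BO → offspring phenotypes: 1/4 A, 1/2 B, 1/4 AB.
Rh cross -/- × +/+ → 1 Rh+.
Independent loci: P(type B, Rh-positive) = 1/2 × 1 = 1/2.

1/2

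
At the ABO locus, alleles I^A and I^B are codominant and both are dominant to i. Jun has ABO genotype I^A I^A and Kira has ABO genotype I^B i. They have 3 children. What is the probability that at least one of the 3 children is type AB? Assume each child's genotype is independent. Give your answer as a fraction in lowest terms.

ABO cross I^A I^A × I^B i → 1/2 A, 1/2 AB.
So P(type AB) = 1/2 per child.
P(none) = (1/2)^3 = 1/8; P(at least one) = 1 − 1/8 = 7/8.

7/8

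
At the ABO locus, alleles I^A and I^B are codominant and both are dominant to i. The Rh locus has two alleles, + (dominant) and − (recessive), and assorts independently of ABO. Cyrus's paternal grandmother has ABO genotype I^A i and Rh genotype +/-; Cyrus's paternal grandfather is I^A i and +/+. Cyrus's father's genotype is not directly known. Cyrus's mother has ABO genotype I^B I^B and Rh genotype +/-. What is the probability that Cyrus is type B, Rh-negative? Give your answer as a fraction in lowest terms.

Cyrus's father's ABO genotype from I^A i × I^A i: 1/4 I^A I^A, 1/2 I^A i, 1/4 i i.
Crossing each possibility with the mother I^B I^B and summing P(type B): 1/4·0 + 1/2·1/2 + 1/4·1 = 1/2.
Similarly for Rh via the father's Rh distribution: P(Rh-) = 1/8.
Independent loci: 1/2 × 1/8 = 1/16.

1/16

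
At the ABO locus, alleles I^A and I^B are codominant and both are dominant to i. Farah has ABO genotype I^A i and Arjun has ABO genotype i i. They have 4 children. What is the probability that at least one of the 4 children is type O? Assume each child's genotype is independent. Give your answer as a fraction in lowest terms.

ABO cross I^A i × i i → 1/2 O, 1/2 A.
So P(type O) = 1/2 per child.
P(none) = (1/2)^4 = 1/16; P(at least one) = 1 − 1/16 = 15/16.

15/16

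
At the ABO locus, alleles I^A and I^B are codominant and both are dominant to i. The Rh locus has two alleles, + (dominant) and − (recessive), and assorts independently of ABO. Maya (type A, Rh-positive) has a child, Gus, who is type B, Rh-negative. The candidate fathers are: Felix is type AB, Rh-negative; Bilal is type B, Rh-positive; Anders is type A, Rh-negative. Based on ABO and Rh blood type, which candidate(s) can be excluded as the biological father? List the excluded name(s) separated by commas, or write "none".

A candidate is excluded only if no genotype consistent with his phenotype could produce a type B, Rh-negative child with a type A, Rh-positive mother.
Anders (type A, Rh-): no genotype consistent with that phenotype can produce a type-B Rh- child with a type-A mother.

Anders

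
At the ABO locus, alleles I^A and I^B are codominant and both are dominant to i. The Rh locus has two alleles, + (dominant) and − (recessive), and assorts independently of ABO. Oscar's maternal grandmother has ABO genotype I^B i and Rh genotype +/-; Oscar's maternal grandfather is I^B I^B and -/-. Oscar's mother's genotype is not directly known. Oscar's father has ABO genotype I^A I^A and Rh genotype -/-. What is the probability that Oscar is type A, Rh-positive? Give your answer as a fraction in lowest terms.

Oscar's mother's ABO genotype from I^B i × I^B I^B: 1/2 I^B I^B, 1/2 I^B i.
Crossing each possibility with the father I^A I^A and summing P(type A): 1/2·0 + 1/2·1/2 = 1/4.
Similarly for Rh via the mother's Rh distribution: P(Rh+) = 1/4.
Independent loci: 1/4 × 1/4 = 1/16.

1/16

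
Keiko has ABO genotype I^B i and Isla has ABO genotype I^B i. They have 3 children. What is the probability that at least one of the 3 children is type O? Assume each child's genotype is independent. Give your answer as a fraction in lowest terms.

ABO cross I^B i × I^B i → 1/4 O, 3/4 B.
So P(type O) = 1/4 per child.
P(none) = (3/4)^3 = 27/64; P(at least one) = 1 − 27/64 = 37/64.

37/64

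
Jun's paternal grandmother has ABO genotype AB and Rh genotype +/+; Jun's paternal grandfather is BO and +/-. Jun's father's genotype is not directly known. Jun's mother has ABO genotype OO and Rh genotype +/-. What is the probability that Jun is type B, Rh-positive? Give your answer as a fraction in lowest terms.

Jun's father's ABO genotype from AB × BO: 1/4 AB, 1/4 AO, 1/4 BB, 1/4 BO.
Crossing each possibility with the mother OO and summing P(type B): 1/4·1/2 + 1/4·0 + 1/4·1 + 1/4·1/2 = 1/2.
Similarly for Rh via the father's Rh distribution: P(Rh+) = 7/8.
Independent loci: 1/2 × 7/8 = 7/16.

7/16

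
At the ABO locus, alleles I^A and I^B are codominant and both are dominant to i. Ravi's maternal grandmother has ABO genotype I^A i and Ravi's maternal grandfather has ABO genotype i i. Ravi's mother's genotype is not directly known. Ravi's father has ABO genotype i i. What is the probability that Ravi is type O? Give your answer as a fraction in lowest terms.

Ravi's mother's ABO genotype from I^A i × i i: 1/2 I^A i, 1/2 i i.
Crossing each possibility with the father i i and summing P(type O): 1/2·1/2 + 1/2·1 = 3/4.

3/4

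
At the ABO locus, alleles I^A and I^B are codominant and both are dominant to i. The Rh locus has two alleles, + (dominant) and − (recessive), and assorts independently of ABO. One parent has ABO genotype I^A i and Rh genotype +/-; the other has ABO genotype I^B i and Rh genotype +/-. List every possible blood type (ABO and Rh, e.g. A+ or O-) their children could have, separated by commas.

Gametes from I^A i × I^B i give offspring ABO genotypes I^A I^B, I^A i, I^B i, i i, i.e. phenotypes O, A, B, AB.
Rh cross +/- × +/- → phenotypes Rh+, Rh-.
Combining independently: O+, O-, A+, A-, B+, B-, AB+, AB-.

O+, O-, A+, A-, B+, B-, AB+, AB-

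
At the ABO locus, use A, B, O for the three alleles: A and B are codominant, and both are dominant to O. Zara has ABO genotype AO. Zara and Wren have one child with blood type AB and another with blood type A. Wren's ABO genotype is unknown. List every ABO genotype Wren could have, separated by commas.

For each candidate genotype of Wren, check whether crossing it with AO can produce every observed child phenotype.
  AA → possible child types {A} ✗
  AB → possible child types {A, B, AB} ✓
  AO → possible child types {O, A} ✗
  BB → possible child types {B, AB} ✗
  BO → possible child types {O, A, B, AB} ✓
  OO → possible child types {O, A} ✗

AB, BO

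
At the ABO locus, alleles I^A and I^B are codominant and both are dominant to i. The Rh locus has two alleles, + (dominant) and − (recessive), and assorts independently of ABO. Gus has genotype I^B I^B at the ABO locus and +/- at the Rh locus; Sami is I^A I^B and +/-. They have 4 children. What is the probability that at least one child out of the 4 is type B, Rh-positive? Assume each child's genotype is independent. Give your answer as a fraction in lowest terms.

3471/4096

ABO cross I^B I^B × I^A I^B → 1/2 B, 1/2 AB.
Rh cross +/- × +/- → 3/4 Rh+, 1/4 Rh-; so P(type B, Rh-positive) = 1/2 × 3/4 = 3/8 per child.
P(none) = (5/8)^4 = 625/4096; P(at least one) = 1 − 625/4096 = 3471/4096.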